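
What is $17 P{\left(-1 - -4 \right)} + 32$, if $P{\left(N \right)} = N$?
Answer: $83$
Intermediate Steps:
$17 P{\left(-1 - -4 \right)} + 32 = 17 \left(-1 - -4\right) + 32 = 17 \left(-1 + 4\right) + 32 = 17 \cdot 3 + 32 = 51 + 32 = 83$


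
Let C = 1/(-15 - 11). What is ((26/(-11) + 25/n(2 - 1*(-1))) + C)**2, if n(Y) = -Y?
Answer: 84842521/736164 ≈ 115.25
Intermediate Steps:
C = -1/26 (C = 1/(-26) = -1/26 ≈ -0.038462)
((26/(-11) + 25/n(2 - 1*(-1))) + C)**2 = ((26/(-11) + 25/((-(2 - 1*(-1))))) - 1/26)**2 = ((26*(-1/11) + 25/((-(2 + 1)))) - 1/26)**2 = ((-26/11 + 25/((-1*3))) - 1/26)**2 = ((-26/11 + 25/(-3)) - 1/26)**2 = ((-26/11 + 25*(-1/3)) - 1/26)**2 = ((-26/11 - 25/3) - 1/26)**2 = (-353/33 - 1/26)**2 = (-9211/858)**2 = 84842521/736164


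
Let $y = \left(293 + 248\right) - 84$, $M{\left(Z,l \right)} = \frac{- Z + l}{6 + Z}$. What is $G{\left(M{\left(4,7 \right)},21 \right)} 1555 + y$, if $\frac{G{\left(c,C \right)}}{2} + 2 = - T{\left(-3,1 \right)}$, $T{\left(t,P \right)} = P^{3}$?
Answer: $-8873$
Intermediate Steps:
$M{\left(Z,l \right)} = \frac{l - Z}{6 + Z}$
$y = 457$ ($y = 541 - 84 = 457$)
$G{\left(c,C \right)} = -6$ ($G{\left(c,C \right)} = -4 + 2 \left(- 1^{3}\right) = -4 + 2 \left(\left(-1\right) 1\right) = -4 + 2 \left(-1\right) = -4 - 2 = -6$)
$G{\left(M{\left(4,7 \right)},21 \right)} 1555 + y = \left(-6\right) 1555 + 457 = -9330 + 457 = -8873$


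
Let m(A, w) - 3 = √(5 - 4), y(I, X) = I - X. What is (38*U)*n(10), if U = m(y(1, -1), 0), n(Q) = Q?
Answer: 1520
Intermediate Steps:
m(A, w) = 4 (m(A, w) = 3 + √(5 - 4) = 3 + √1 = 3 + 1 = 4)
U = 4
(38*U)*n(10) = (38*4)*10 = 152*10 = 1520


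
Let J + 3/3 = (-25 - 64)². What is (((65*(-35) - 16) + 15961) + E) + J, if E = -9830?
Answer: 11760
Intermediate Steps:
J = 7920 (J = -1 + (-25 - 64)² = -1 + (-89)² = -1 + 7921 = 7920)
(((65*(-35) - 16) + 15961) + E) + J = (((65*(-35) - 16) + 15961) - 9830) + 7920 = (((-2275 - 16) + 15961) - 9830) + 7920 = ((-2291 + 15961) - 9830) + 7920 = (13670 - 9830) + 7920 = 3840 + 7920 = 11760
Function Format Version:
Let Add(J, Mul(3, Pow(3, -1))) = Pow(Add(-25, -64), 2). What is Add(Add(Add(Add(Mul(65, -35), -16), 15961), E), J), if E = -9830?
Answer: 11760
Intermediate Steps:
J = 7920 (J = Add(-1, Pow(Add(-25, -64), 2)) = Add(-1, Pow(-89, 2)) = Add(-1, 7921) = 7920)
Add(Add(Add(Add(Mul(65, -35), -16), 15961), E), J) = Add(Add(Add(Add(Mul(65, -35), -16), 15961), -9830), 7920) = Add(Add(Add(Add(-2275, -16), 15961), -9830), 7920) = Add(Add(Add(-2291, 15961), -9830), 7920) = Add(Add(13670, -9830), 7920) = Add(3840, 7920) = 11760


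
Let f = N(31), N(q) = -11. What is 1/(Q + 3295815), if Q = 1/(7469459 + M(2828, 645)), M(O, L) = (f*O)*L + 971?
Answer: 12594230/41508252147449 ≈ 3.0342e-7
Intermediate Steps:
f = -11
M(O, L) = 971 - 11*L*O (M(O, L) = (-11*O)*L + 971 = -11*L*O + 971 = 971 - 11*L*O)
Q = -1/12594230 (Q = 1/(7469459 + (971 - 11*645*2828)) = 1/(7469459 + (971 - 20064660)) = 1/(7469459 - 20063689) = 1/(-12594230) = -1/12594230 ≈ -7.9401e-8)
1/(Q + 3295815) = 1/(-1/12594230 + 3295815) = 1/(41508252147449/12594230) = 12594230/41508252147449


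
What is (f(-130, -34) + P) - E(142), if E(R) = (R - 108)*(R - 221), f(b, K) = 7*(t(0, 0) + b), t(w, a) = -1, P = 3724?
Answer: 5493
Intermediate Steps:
f(b, K) = -7 + 7*b (f(b, K) = 7*(-1 + b) = -7 + 7*b)
E(R) = (-221 + R)*(-108 + R) (E(R) = (-108 + R)*(-221 + R) = (-221 + R)*(-108 + R))
(f(-130, -34) + P) - E(142) = ((-7 + 7*(-130)) + 3724) - (23868 + 142² - 329*142) = ((-7 - 910) + 3724) - (23868 + 20164 - 46718) = (-917 + 3724) - 1*(-2686) = 2807 + 2686 = 5493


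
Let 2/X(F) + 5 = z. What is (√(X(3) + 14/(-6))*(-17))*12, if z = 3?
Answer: -68*I*√30 ≈ -372.45*I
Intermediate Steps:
X(F) = -1 (X(F) = 2/(-5 + 3) = 2/(-2) = 2*(-½) = -1)
(√(X(3) + 14/(-6))*(-17))*12 = (√(-1 + 14/(-6))*(-17))*12 = (√(-1 + 14*(-⅙))*(-17))*12 = (√(-1 - 7/3)*(-17))*12 = (√(-10/3)*(-17))*12 = ((I*√30/3)*(-17))*12 = -17*I*√30/3*12 = -68*I*√30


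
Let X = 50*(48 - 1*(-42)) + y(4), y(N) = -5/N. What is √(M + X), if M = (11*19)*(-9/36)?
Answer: √17786/2 ≈ 66.682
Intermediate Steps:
M = -209/4 (M = 209*(-9*1/36) = 209*(-¼) = -209/4 ≈ -52.250)
X = 17995/4 (X = 50*(48 - 1*(-42)) - 5/4 = 50*(48 + 42) - 5*¼ = 50*90 - 5/4 = 4500 - 5/4 = 17995/4 ≈ 4498.8)
√(M + X) = √(-209/4 + 17995/4) = √(8893/2) = √17786/2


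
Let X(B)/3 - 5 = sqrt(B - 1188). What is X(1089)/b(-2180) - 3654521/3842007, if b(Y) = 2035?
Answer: -113528002/120284373 + 9*I*sqrt(11)/2035 ≈ -0.94383 + 0.014668*I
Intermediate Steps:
X(B) = 15 + 3*sqrt(-1188 + B) (X(B) = 15 + 3*sqrt(B - 1188) = 15 + 3*sqrt(-1188 + B))
X(1089)/b(-2180) - 3654521/3842007 = (15 + 3*sqrt(-1188 + 1089))/2035 - 3654521/3842007 = (15 + 3*sqrt(-99))*(1/2035) - 3654521*1/3842007 = (15 + 3*(3*I*sqrt(11)))*(1/2035) - 281117/295539 = (15 + 9*I*sqrt(11))*(1/2035) - 281117/295539 = (3/407 + 9*I*sqrt(11)/2035) - 281117/295539 = -113528002/120284373 + 9*I*sqrt(11)/2035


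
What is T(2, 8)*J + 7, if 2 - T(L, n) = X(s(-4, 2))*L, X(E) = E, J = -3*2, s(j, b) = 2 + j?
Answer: -29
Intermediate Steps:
J = -6
T(L, n) = 2 + 2*L (T(L, n) = 2 - (2 - 4)*L = 2 - (-2)*L = 2 + 2*L)
T(2, 8)*J + 7 = (2 + 2*2)*(-6) + 7 = (2 + 4)*(-6) + 7 = 6*(-6) + 7 = -36 + 7 = -29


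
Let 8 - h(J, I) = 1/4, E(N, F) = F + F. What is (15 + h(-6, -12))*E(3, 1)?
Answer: 91/2 ≈ 45.500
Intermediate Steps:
E(N, F) = 2*F
h(J, I) = 31/4 (h(J, I) = 8 - 1/4 = 8 - 1*¼ = 8 - ¼ = 31/4)
(15 + h(-6, -12))*E(3, 1) = (15 + 31/4)*(2*1) = (91/4)*2 = 91/2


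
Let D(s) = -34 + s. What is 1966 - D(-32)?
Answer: 2032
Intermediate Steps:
1966 - D(-32) = 1966 - (-34 - 32) = 1966 - 1*(-66) = 1966 + 66 = 2032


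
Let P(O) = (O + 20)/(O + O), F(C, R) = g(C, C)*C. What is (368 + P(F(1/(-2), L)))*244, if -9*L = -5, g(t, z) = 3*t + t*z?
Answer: 93818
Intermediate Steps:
L = 5/9 (L = -⅑*(-5) = 5/9 ≈ 0.55556)
F(C, R) = C²*(3 + C) (F(C, R) = (C*(3 + C))*C = C²*(3 + C))
P(O) = (20 + O)/(2*O) (P(O) = (20 + O)/((2*O)) = (20 + O)*(1/(2*O)) = (20 + O)/(2*O))
(368 + P(F(1/(-2), L)))*244 = (368 + (20 + (1/(-2))²*(3 + 1/(-2)))/(2*(((1/(-2))²*(3 + 1/(-2))))))*244 = (368 + (20 + (-½)²*(3 - ½))/(2*(((-½)²*(3 - ½)))))*244 = (368 + (20 + (¼)*(5/2))/(2*(((¼)*(5/2)))))*244 = (368 + (20 + 5/8)/(2*(5/8)))*244 = (368 + (½)*(8/5)*(165/8))*244 = (368 + 33/2)*244 = (769/2)*244 = 93818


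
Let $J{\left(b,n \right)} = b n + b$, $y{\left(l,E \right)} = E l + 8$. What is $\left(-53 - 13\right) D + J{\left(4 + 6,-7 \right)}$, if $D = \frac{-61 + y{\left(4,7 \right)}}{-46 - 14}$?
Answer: $- \frac{175}{2} \approx -87.5$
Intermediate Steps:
$y{\left(l,E \right)} = 8 + E l$
$J{\left(b,n \right)} = b + b n$
$D = \frac{5}{12}$ ($D = \frac{-61 + \left(8 + 7 \cdot 4\right)}{-46 - 14} = \frac{-61 + \left(8 + 28\right)}{-60} = \left(-61 + 36\right) \left(- \frac{1}{60}\right) = \left(-25\right) \left(- \frac{1}{60}\right) = \frac{5}{12} \approx 0.41667$)
$\left(-53 - 13\right) D + J{\left(4 + 6,-7 \right)} = \left(-53 - 13\right) \frac{5}{12} + \left(4 + 6\right) \left(1 - 7\right) = \left(-66\right) \frac{5}{12} + 10 \left(-6\right) = - \frac{55}{2} - 60 = - \frac{175}{2}$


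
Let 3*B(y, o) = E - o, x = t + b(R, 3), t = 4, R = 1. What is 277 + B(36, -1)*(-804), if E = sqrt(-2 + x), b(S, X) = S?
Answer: 9 - 268*sqrt(3) ≈ -455.19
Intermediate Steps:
x = 5 (x = 4 + 1 = 5)
E = sqrt(3) (E = sqrt(-2 + 5) = sqrt(3) ≈ 1.7320)
B(y, o) = -o/3 + sqrt(3)/3 (B(y, o) = (sqrt(3) - o)/3 = -o/3 + sqrt(3)/3)
277 + B(36, -1)*(-804) = 277 + (-1/3*(-1) + sqrt(3)/3)*(-804) = 277 + (1/3 + sqrt(3)/3)*(-804) = 277 + (-268 - 268*sqrt(3)) = 9 - 268*sqrt(3)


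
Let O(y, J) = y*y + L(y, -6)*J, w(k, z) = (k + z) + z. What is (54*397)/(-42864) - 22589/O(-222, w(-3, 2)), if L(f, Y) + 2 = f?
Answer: -84166799/87621160 ≈ -0.96058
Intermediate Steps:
L(f, Y) = -2 + f
w(k, z) = k + 2*z
O(y, J) = y**2 + J*(-2 + y) (O(y, J) = y*y + (-2 + y)*J = y**2 + J*(-2 + y))
(54*397)/(-42864) - 22589/O(-222, w(-3, 2)) = (54*397)/(-42864) - 22589/((-222)**2 + (-3 + 2*2)*(-2 - 222)) = 21438*(-1/42864) - 22589/(49284 + (-3 + 4)*(-224)) = -3573/7144 - 22589/(49284 + 1*(-224)) = -3573/7144 - 22589/(49284 - 224) = -3573/7144 - 22589/49060 = -84166799/87621160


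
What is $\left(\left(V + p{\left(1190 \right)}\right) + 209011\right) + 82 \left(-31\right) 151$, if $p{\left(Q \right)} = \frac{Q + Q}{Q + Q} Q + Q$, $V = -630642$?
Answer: $-803093$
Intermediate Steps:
$p{\left(Q \right)} = 2 Q$ ($p{\left(Q \right)} = \frac{2 Q}{2 Q} Q + Q = 2 Q \frac{1}{2 Q} Q + Q = 1 Q + Q = Q + Q = 2 Q$)
$\left(\left(V + p{\left(1190 \right)}\right) + 209011\right) + 82 \left(-31\right) 151 = \left(\left(-630642 + 2 \cdot 1190\right) + 209011\right) + 82 \left(-31\right) 151 = \left(\left(-630642 + 2380\right) + 209011\right) - 383842 = \left(-628262 + 209011\right) - 383842 = -419251 - 383842 = -803093$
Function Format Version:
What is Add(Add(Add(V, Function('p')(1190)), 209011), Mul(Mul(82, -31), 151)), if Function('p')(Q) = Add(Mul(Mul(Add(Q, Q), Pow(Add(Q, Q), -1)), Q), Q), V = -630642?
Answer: -803093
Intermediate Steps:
Function('p')(Q) = Mul(2, Q) (Function('p')(Q) = Add(Mul(Mul(Mul(2, Q), Pow(Mul(2, Q), -1)), Q), Q) = Add(Mul(Mul(Mul(2, Q), Mul(Rational(1, 2), Pow(Q, -1))), Q), Q) = Add(Mul(1, Q), Q) = Add(Q, Q) = Mul(2, Q))
Add(Add(Add(V, Function('p')(1190)), 209011), Mul(Mul(82, -31), 151)) = Add(Add(Add(-630642, Mul(2, 1190)), 209011), Mul(Mul(82, -31), 151)) = Add(Add(Add(-630642, 2380), 209011), Mul(-2542, 151)) = Add(Add(-628262, 209011), -383842) = Add(-419251, -383842) = -803093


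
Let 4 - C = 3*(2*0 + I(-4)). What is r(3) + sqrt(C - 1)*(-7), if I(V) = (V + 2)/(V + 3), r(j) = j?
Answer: 3 - 7*I*sqrt(3) ≈ 3.0 - 12.124*I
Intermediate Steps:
I(V) = (2 + V)/(3 + V)
C = -2 (C = 4 - 3*(2*0 + (2 - 4)/(3 - 4)) = 4 - 3*(0 - 2/(-1)) = 4 - 3*(0 - 1*(-2)) = 4 - 3*(0 + 2) = 4 - 3*2 = 4 - 1*6 = 4 - 6 = -2)
r(3) + sqrt(C - 1)*(-7) = 3 + sqrt(-2 - 1)*(-7) = 3 + sqrt(-3)*(-7) = 3 + (I*sqrt(3))*(-7) = 3 - 7*I*sqrt(3)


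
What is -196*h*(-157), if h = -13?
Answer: -400036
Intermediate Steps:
-196*h*(-157) = -196*(-13)*(-157) = 2548*(-157) = -400036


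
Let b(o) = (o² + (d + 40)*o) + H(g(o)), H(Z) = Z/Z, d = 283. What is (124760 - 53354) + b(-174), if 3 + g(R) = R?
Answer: 45481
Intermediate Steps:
g(R) = -3 + R
H(Z) = 1
b(o) = 1 + o² + 323*o (b(o) = (o² + (283 + 40)*o) + 1 = (o² + 323*o) + 1 = 1 + o² + 323*o)
(124760 - 53354) + b(-174) = (124760 - 53354) + (1 + (-174)² + 323*(-174)) = 71406 + (1 + 30276 - 56202) = 71406 - 25925 = 45481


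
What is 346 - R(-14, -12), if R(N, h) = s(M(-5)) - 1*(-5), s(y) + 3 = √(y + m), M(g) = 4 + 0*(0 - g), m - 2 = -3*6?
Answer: 344 - 2*I*√3 ≈ 344.0 - 3.4641*I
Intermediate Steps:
m = -16 (m = 2 - 3*6 = 2 - 18 = -16)
M(g) = 4 (M(g) = 4 + 0*(-g) = 4 + 0 = 4)
s(y) = -3 + √(-16 + y) (s(y) = -3 + √(y - 16) = -3 + √(-16 + y))
R(N, h) = 2 + 2*I*√3 (R(N, h) = (-3 + √(-16 + 4)) - 1*(-5) = (-3 + √(-12)) + 5 = (-3 + 2*I*√3) + 5 = 2 + 2*I*√3)
346 - R(-14, -12) = 346 - (2 + 2*I*√3) = 346 + (-2 - 2*I*√3) = 344 - 2*I*√3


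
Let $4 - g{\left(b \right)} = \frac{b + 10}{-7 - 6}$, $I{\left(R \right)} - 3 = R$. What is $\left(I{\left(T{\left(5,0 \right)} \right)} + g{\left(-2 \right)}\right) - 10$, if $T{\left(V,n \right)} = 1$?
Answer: $- \frac{18}{13} \approx -1.3846$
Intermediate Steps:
$I{\left(R \right)} = 3 + R$
$g{\left(b \right)} = \frac{62}{13} + \frac{b}{13}$ ($g{\left(b \right)} = 4 - \frac{b + 10}{-7 - 6} = 4 - \frac{10 + b}{-13} = 4 - \left(10 + b\right) \left(- \frac{1}{13}\right) = 4 - \left(- \frac{10}{13} - \frac{b}{13}\right) = 4 + \left(\frac{10}{13} + \frac{b}{13}\right) = \frac{62}{13} + \frac{b}{13}$)
$\left(I{\left(T{\left(5,0 \right)} \right)} + g{\left(-2 \right)}\right) - 10 = \left(\left(3 + 1\right) + \left(\frac{62}{13} + \frac{1}{13} \left(-2\right)\right)\right) - 10 = \left(4 + \left(\frac{62}{13} - \frac{2}{13}\right)\right) - 10 = \left(4 + \frac{60}{13}\right) - 10 = \frac{112}{13} - 10 = - \frac{18}{13}$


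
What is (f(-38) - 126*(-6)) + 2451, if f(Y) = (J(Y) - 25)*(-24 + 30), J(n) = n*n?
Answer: 11721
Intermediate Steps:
J(n) = n²
f(Y) = -150 + 6*Y² (f(Y) = (Y² - 25)*(-24 + 30) = (-25 + Y²)*6 = -150 + 6*Y²)
(f(-38) - 126*(-6)) + 2451 = ((-150 + 6*(-38)²) - 126*(-6)) + 2451 = ((-150 + 6*1444) + 756) + 2451 = ((-150 + 8664) + 756) + 2451 = (8514 + 756) + 2451 = 9270 + 2451 = 11721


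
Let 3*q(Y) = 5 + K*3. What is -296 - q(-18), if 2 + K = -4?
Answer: -875/3 ≈ -291.67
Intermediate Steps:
K = -6 (K = -2 - 4 = -6)
q(Y) = -13/3 (q(Y) = (5 - 6*3)/3 = (5 - 18)/3 = (⅓)*(-13) = -13/3)
-296 - q(-18) = -296 - 1*(-13/3) = -296 + 13/3 = -875/3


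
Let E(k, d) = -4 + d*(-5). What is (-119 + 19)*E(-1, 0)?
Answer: 400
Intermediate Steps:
E(k, d) = -4 - 5*d
(-119 + 19)*E(-1, 0) = (-119 + 19)*(-4 - 5*0) = -100*(-4 + 0) = -100*(-4) = 400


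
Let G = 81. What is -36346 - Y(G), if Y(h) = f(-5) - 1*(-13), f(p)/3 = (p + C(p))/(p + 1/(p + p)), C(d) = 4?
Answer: -618113/17 ≈ -36360.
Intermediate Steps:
f(p) = 3*(4 + p)/(p + 1/(2*p)) (f(p) = 3*((p + 4)/(p + 1/(p + p))) = 3*((4 + p)/(p + 1/(2*p))) = 3*(4 + p)/(p + 1/(2*p)))
Y(h) = 231/17 (Y(h) = 6*(-5)*(4 - 5)/(1 + 2*(-5)²) - 1*(-13) = 6*(-5)*(-1)/(1 + 2*25) + 13 = 6*(-5)*(-1)/(1 + 50) + 13 = 6*(-5)*(-1)/51 + 13 = 6*(-5)*(1/51)*(-1) + 13 = 10/17 + 13 = 231/17)
-36346 - Y(G) = -36346 - 1*231/17 = -36346 - 231/17 = -618113/17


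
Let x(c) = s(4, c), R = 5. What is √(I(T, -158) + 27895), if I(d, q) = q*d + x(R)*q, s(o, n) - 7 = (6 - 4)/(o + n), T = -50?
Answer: 7*√6365/3 ≈ 186.16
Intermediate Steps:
s(o, n) = 7 + 2/(n + o) (s(o, n) = 7 + (6 - 4)/(o + n) = 7 + 2/(n + o))
x(c) = (30 + 7*c)/(4 + c) (x(c) = (2 + 7*c + 7*4)/(c + 4) = (2 + 7*c + 28)/(4 + c) = (30 + 7*c)/(4 + c))
I(d, q) = 65*q/9 + d*q (I(d, q) = q*d + ((30 + 7*5)/(4 + 5))*q = d*q + ((30 + 35)/9)*q = d*q + ((⅑)*65)*q = d*q + 65*q/9 = 65*q/9 + d*q)
√(I(T, -158) + 27895) = √((⅑)*(-158)*(65 + 9*(-50)) + 27895) = √((⅑)*(-158)*(65 - 450) + 27895) = √((⅑)*(-158)*(-385) + 27895) = √(60830/9 + 27895) = √(311885/9) = 7*√6365/3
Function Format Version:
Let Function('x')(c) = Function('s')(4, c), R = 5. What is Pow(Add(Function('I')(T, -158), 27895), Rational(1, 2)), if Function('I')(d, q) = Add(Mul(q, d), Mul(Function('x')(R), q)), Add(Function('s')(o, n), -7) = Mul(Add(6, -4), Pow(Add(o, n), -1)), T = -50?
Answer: Mul(Rational(7, 3), Pow(6365, Rational(1, 2))) ≈ 186.16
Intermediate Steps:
Function('s')(o, n) = Add(7, Mul(2, Pow(Add(n, o), -1))) (Function('s')(o, n) = Add(7, Mul(Add(6, -4), Pow(Add(o, n), -1))) = Add(7, Mul(2, Pow(Add(n, o), -1))))
Function('x')(c) = Mul(Pow(Add(4, c), -1), Add(30, Mul(7, c))) (Function('x')(c) = Mul(Pow(Add(c, 4), -1), Add(2, Mul(7, c), Mul(7, 4))) = Mul(Pow(Add(4, c), -1), Add(2, Mul(7, c), 28)) = Mul(Pow(Add(4, c), -1), Add(30, Mul(7, c))))
Function('I')(d, q) = Add(Mul(Rational(65, 9), q), Mul(d, q)) (Function('I')(d, q) = Add(Mul(q, d), Mul(Mul(Pow(Add(4, 5), -1), Add(30, Mul(7, 5))), q)) = Add(Mul(d, q), Mul(Mul(Pow(9, -1), Add(30, 35)), q)) = Add(Mul(d, q), Mul(Mul(Rational(1, 9), 65), q)) = Add(Mul(d, q), Mul(Rational(65, 9), q)) = Add(Mul(Rational(65, 9), q), Mul(d, q)))
Pow(Add(Function('I')(T, -158), 27895), Rational(1, 2)) = Pow(Add(Mul(Rational(1, 9), -158, Add(65, Mul(9, -50))), 27895), Rational(1, 2)) = Pow(Add(Mul(Rational(1, 9), -158, Add(65, -450)), 27895), Rational(1, 2)) = Pow(Add(Mul(Rational(1, 9), -158, -385), 27895), Rational(1, 2)) = Pow(Add(Rational(60830, 9), 27895), Rational(1, 2)) = Pow(Rational(311885, 9), Rational(1, 2)) = Mul(Rational(7, 3), Pow(6365, Rational(1, 2)))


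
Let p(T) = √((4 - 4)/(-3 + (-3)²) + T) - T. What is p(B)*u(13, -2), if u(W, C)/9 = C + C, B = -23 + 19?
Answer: -144 - 72*I ≈ -144.0 - 72.0*I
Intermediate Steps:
B = -4
p(T) = √T - T (p(T) = √(0/(-3 + 9) + T) - T = √(0/6 + T) - T = √(0*(⅙) + T) - T = √(0 + T) - T = √T - T)
u(W, C) = 18*C (u(W, C) = 9*(C + C) = 9*(2*C) = 18*C)
p(B)*u(13, -2) = (√(-4) - 1*(-4))*(18*(-2)) = (2*I + 4)*(-36) = (4 + 2*I)*(-36) = -144 - 72*I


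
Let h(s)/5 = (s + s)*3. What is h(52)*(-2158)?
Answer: -3366480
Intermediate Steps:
h(s) = 30*s (h(s) = 5*((s + s)*3) = 5*((2*s)*3) = 5*(6*s) = 30*s)
h(52)*(-2158) = (30*52)*(-2158) = 1560*(-2158) = -3366480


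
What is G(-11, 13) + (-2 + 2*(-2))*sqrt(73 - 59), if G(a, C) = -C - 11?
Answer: -24 - 6*sqrt(14) ≈ -46.450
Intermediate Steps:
G(a, C) = -11 - C
G(-11, 13) + (-2 + 2*(-2))*sqrt(73 - 59) = (-11 - 1*13) + (-2 + 2*(-2))*sqrt(73 - 59) = (-11 - 13) + (-2 - 4)*sqrt(14) = -24 - 6*sqrt(14)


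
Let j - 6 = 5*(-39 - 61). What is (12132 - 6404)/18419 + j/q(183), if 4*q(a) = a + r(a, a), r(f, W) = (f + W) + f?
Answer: -8050762/3370677 ≈ -2.3885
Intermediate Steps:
r(f, W) = W + 2*f (r(f, W) = (W + f) + f = W + 2*f)
q(a) = a (q(a) = (a + (a + 2*a))/4 = (a + 3*a)/4 = (4*a)/4 = a)
j = -494 (j = 6 + 5*(-39 - 61) = 6 + 5*(-100) = 6 - 500 = -494)
(12132 - 6404)/18419 + j/q(183) = (12132 - 6404)/18419 - 494/183 = 5728*(1/18419) - 494*1/183 = 5728/18419 - 494/183 = -8050762/3370677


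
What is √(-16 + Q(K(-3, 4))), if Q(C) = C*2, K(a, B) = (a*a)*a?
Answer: I*√70 ≈ 8.3666*I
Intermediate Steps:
K(a, B) = a³ (K(a, B) = a²*a = a³)
Q(C) = 2*C
√(-16 + Q(K(-3, 4))) = √(-16 + 2*(-3)³) = √(-16 + 2*(-27)) = √(-16 - 54) = √(-70) = I*√70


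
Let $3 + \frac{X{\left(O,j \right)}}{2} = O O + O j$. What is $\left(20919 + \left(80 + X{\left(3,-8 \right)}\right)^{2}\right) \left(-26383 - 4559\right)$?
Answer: $-707179410$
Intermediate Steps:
$X{\left(O,j \right)} = -6 + 2 O^{2} + 2 O j$ ($X{\left(O,j \right)} = -6 + 2 \left(O O + O j\right) = -6 + 2 \left(O^{2} + O j\right) = -6 + \left(2 O^{2} + 2 O j\right) = -6 + 2 O^{2} + 2 O j$)
$\left(20919 + \left(80 + X{\left(3,-8 \right)}\right)^{2}\right) \left(-26383 - 4559\right) = \left(20919 + \left(80 + \left(-6 + 2 \cdot 3^{2} + 2 \cdot 3 \left(-8\right)\right)\right)^{2}\right) \left(-26383 - 4559\right) = \left(20919 + \left(80 - 36\right)^{2}\right) \left(-30942\right) = \left(20919 + 44^{2}\right) \left(-30942\right) = \left(20919 + 1936\right) \left(-30942\right) = 22855 \left(-30942\right) = -707179410$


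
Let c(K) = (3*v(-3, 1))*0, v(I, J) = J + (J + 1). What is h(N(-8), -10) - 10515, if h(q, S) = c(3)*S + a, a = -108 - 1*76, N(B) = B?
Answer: -10699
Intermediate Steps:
v(I, J) = 1 + 2*J (v(I, J) = J + (1 + J) = 1 + 2*J)
a = -184 (a = -108 - 76 = -184)
c(K) = 0 (c(K) = (3*(1 + 2*1))*0 = (3*(1 + 2))*0 = (3*3)*0 = 9*0 = 0)
h(q, S) = -184 (h(q, S) = 0*S - 184 = 0 - 184 = -184)
h(N(-8), -10) - 10515 = -184 - 10515 = -10699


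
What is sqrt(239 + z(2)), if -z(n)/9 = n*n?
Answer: sqrt(203) ≈ 14.248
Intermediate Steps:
z(n) = -9*n**2 (z(n) = -9*n*n = -9*n**2)
sqrt(239 + z(2)) = sqrt(239 - 9*2**2) = sqrt(239 - 9*4) = sqrt(239 - 36) = sqrt(203)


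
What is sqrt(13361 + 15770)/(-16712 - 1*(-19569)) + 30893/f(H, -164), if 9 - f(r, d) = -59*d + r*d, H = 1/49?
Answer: -1513757/473519 + sqrt(29131)/2857 ≈ -3.1371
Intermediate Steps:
H = 1/49 ≈ 0.020408
f(r, d) = 9 + 59*d - d*r (f(r, d) = 9 - (-59*d + r*d) = 9 - (-59*d + d*r) = 9 + (59*d - d*r) = 9 + 59*d - d*r)
sqrt(13361 + 15770)/(-16712 - 1*(-19569)) + 30893/f(H, -164) = sqrt(13361 + 15770)/(-16712 - 1*(-19569)) + 30893/(9 + 59*(-164) - 1*(-164)*1/49) = sqrt(29131)/(-16712 + 19569) + 30893/(9 - 9676 + 164/49) = sqrt(29131)/2857 + 30893/(-473519/49) = sqrt(29131)*(1/2857) + 30893*(-49/473519) = sqrt(29131)/2857 - 1513757/473519 = -1513757/473519 + sqrt(29131)/2857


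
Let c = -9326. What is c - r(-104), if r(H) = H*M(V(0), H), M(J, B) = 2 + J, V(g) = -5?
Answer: -9638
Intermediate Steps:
r(H) = -3*H (r(H) = H*(2 - 5) = H*(-3) = -3*H)
c - r(-104) = -9326 - (-3)*(-104) = -9326 - 1*312 = -9326 - 312 = -9638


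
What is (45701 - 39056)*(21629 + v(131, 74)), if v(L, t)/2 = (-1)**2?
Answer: 143737995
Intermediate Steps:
v(L, t) = 2 (v(L, t) = 2*(-1)**2 = 2*1 = 2)
(45701 - 39056)*(21629 + v(131, 74)) = (45701 - 39056)*(21629 + 2) = 6645*21631 = 143737995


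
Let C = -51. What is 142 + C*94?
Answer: -4652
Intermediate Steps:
142 + C*94 = 142 - 51*94 = 142 - 4794 = -4652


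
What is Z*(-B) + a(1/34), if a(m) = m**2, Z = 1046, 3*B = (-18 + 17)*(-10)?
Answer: -12091757/3468 ≈ -3486.7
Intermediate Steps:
B = 10/3 (B = ((-18 + 17)*(-10))/3 = (-1*(-10))/3 = (1/3)*10 = 10/3 ≈ 3.3333)
Z*(-B) + a(1/34) = 1046*(-1*10/3) + (1/34)**2 = 1046*(-10/3) + (1/34)**2 = -10460/3 + 1/1156 = -12091757/3468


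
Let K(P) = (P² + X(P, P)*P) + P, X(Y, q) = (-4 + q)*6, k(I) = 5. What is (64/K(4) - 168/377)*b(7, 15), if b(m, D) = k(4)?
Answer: 5192/377 ≈ 13.772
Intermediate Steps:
X(Y, q) = -24 + 6*q
b(m, D) = 5
K(P) = P + P² + P*(-24 + 6*P) (K(P) = (P² + (-24 + 6*P)*P) + P = (P² + P*(-24 + 6*P)) + P = P + P² + P*(-24 + 6*P))
(64/K(4) - 168/377)*b(7, 15) = (64/((4*(-23 + 7*4))) - 168/377)*5 = (64/((4*(-23 + 28))) - 168*1/377)*5 = (64/((4*5)) - 168/377)*5 = (64/20 - 168/377)*5 = (64*(1/20) - 168/377)*5 = (16/5 - 168/377)*5 = (5192/1885)*5 = 5192/377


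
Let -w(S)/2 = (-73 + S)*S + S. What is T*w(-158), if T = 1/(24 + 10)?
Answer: -36340/17 ≈ -2137.6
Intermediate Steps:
w(S) = -2*S - 2*S*(-73 + S) (w(S) = -2*((-73 + S)*S + S) = -2*(S*(-73 + S) + S) = -2*(S + S*(-73 + S)) = -2*S - 2*S*(-73 + S))
T = 1/34 ≈ 0.029412
T*w(-158) = (2*(-158)*(72 - 1*(-158)))/34 = (2*(-158)*(72 + 158))/34 = (2*(-158)*230)/34 = (1/34)*(-72680) = -36340/17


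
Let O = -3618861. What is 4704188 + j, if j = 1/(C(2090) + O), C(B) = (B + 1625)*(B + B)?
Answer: 56026121705733/11909839 ≈ 4.7042e+6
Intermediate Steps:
C(B) = 2*B*(1625 + B) (C(B) = (1625 + B)*(2*B) = 2*B*(1625 + B))
j = 1/11909839 (j = 1/(2*2090*(1625 + 2090) - 3618861) = 1/(2*2090*3715 - 3618861) = 1/(15528700 - 3618861) = 1/11909839 ≈ 8.3964e-8)
4704188 + j = 4704188 + 1/11909839 = 56026121705733/11909839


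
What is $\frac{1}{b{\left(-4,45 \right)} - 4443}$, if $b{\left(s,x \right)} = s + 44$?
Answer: $- \frac{1}{4403} \approx -0.00022712$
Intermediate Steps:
$b{\left(s,x \right)} = 44 + s$
$\frac{1}{b{\left(-4,45 \right)} - 4443} = \frac{1}{\left(44 - 4\right) - 4443} = \frac{1}{40 - 4443} = \frac{1}{-4403} = - \frac{1}{4403}$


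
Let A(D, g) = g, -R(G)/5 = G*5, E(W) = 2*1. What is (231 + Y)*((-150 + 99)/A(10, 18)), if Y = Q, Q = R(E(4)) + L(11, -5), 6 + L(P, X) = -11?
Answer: -1394/3 ≈ -464.67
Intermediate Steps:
E(W) = 2
L(P, X) = -17 (L(P, X) = -6 - 11 = -17)
R(G) = -25*G (R(G) = -5*G*5 = -25*G)
Q = -67 (Q = -25*2 - 17 = -50 - 17 = -67)
Y = -67
(231 + Y)*((-150 + 99)/A(10, 18)) = (231 - 67)*((-150 + 99)/18) = 164*(-51*1/18) = 164*(-17/6) = -1394/3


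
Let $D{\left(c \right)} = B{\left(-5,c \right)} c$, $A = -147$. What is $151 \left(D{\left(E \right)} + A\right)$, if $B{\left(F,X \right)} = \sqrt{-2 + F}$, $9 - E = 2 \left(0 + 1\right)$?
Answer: $-22197 + 1057 i \sqrt{7} \approx -22197.0 + 2796.6 i$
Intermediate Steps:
$E = 7$ ($E = 9 - 2 \left(0 + 1\right) = 9 - 2 \cdot 1 = 9 - 2 = 7$)
$D{\left(c \right)} = i c \sqrt{7}$ ($D{\left(c \right)} = \sqrt{-2 - 5} c = \sqrt{-7} c = i \sqrt{7} c = i c \sqrt{7}$)
$151 \left(D{\left(E \right)} + A\right) = 151 \left(i 7 \sqrt{7} - 147\right) = 151 \left(7 i \sqrt{7} - 147\right) = 151 \left(-147 + 7 i \sqrt{7}\right) = -22197 + 1057 i \sqrt{7}$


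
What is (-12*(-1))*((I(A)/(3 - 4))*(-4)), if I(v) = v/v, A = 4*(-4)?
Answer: 48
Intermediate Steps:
A = -16
I(v) = 1
(-12*(-1))*((I(A)/(3 - 4))*(-4)) = (-12*(-1))*((1/(3 - 4))*(-4)) = (-2*(-6))*((1/(-1))*(-4)) = 12*((1*(-1))*(-4)) = 12*(-1*(-4)) = 12*4 = 48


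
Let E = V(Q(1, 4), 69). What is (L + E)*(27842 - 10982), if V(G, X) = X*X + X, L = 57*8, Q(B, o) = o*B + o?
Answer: 89121960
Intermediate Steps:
Q(B, o) = o + B*o (Q(B, o) = B*o + o = o + B*o)
L = 456
V(G, X) = X + X² (V(G, X) = X² + X = X + X²)
E = 4830 (E = 69*(1 + 69) = 69*70 = 4830)
(L + E)*(27842 - 10982) = (456 + 4830)*(27842 - 10982) = 5286*16860 = 89121960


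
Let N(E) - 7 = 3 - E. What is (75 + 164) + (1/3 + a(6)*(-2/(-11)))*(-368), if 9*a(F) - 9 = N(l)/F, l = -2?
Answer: 311/9 ≈ 34.556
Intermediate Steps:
N(E) = 10 - E (N(E) = 7 + (3 - E) = 10 - E)
a(F) = 1 + 4/(3*F) (a(F) = 1 + ((10 - 1*(-2))/F)/9 = 1 + ((10 + 2)/F)/9 = 1 + (12/F)/9 = 1 + 4/(3*F))
(75 + 164) + (1/3 + a(6)*(-2/(-11)))*(-368) = (75 + 164) + (1/3 + ((4/3 + 6)/6)*(-2/(-11)))*(-368) = 239 + (⅓ + ((⅙)*(22/3))*(-2*(-1/11)))*(-368) = 239 + (⅓ + (11/9)*(2/11))*(-368) = 239 + (⅓ + 2/9)*(-368) = 239 + (5/9)*(-368) = 239 - 1840/9 = 311/9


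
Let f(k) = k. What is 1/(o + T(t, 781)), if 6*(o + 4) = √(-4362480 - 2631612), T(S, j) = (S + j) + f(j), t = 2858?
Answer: 13248/59086009 - I*√1748523/59086009 ≈ 0.00022422 - 2.238e-5*I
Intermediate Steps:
T(S, j) = S + 2*j (T(S, j) = (S + j) + j = S + 2*j)
o = -4 + I*√1748523/3 (o = -4 + √(-4362480 - 2631612)/6 = -4 + √(-6994092)/6 = -4 + (2*I*√1748523)/6 = -4 + I*√1748523/3 ≈ -4.0 + 440.77*I)
1/(o + T(t, 781)) = 1/((-4 + I*√1748523/3) + (2858 + 2*781)) = 1/((-4 + I*√1748523/3) + (2858 + 1562)) = 1/((-4 + I*√1748523/3) + 4420) = 1/(4416 + I*√1748523/3)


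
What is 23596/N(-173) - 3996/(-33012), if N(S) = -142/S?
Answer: 1871654399/65107 ≈ 28747.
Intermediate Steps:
23596/N(-173) - 3996/(-33012) = 23596/((-142/(-173))) - 3996/(-33012) = 23596/((-142*(-1/173))) - 3996*(-1/33012) = 23596/(142/173) + 111/917 = 23596*(173/142) + 111/917 = 2041054/71 + 111/917 = 1871654399/65107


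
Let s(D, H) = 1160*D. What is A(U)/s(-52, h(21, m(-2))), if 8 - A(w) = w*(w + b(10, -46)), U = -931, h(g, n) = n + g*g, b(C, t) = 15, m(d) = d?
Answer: 213197/15080 ≈ 14.138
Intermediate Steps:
h(g, n) = n + g²
A(w) = 8 - w*(15 + w) (A(w) = 8 - w*(w + 15) = 8 - w*(15 + w))
A(U)/s(-52, h(21, m(-2))) = (8 - 1*(-931)² - 15*(-931))/((1160*(-52))) = (8 - 1*866761 + 13965)/(-60320) = (8 - 866761 + 13965)*(-1/60320) = -852788*(-1/60320) = 213197/15080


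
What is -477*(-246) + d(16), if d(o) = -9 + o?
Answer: 117349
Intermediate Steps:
-477*(-246) + d(16) = -477*(-246) + (-9 + 16) = 117342 + 7 = 117349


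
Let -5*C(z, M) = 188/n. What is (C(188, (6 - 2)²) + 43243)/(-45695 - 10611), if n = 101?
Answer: -21837527/28434530 ≈ -0.76799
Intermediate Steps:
C(z, M) = -188/505 (C(z, M) = -188/(5*101) = -⅕*188/101 = -188/505)
(C(188, (6 - 2)²) + 43243)/(-45695 - 10611) = (-188/505 + 43243)/(-45695 - 10611) = (21837527/505)/(-56306) = (21837527/505)*(-1/56306) = -21837527/28434530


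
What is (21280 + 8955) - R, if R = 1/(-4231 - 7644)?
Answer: 359040626/11875 ≈ 30235.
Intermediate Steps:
R = -1/11875 (R = 1/(-11875) = -1/11875 ≈ -8.4211e-5)
(21280 + 8955) - R = (21280 + 8955) - 1*(-1/11875) = 30235 + 1/11875 = 359040626/11875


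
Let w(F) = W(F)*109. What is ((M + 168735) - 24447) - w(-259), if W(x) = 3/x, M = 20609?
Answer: 42708650/259 ≈ 1.6490e+5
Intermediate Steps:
w(F) = 327/F (w(F) = (3/F)*109 = 327/F)
((M + 168735) - 24447) - w(-259) = ((20609 + 168735) - 24447) - 327/(-259) = (189344 - 24447) - 327*(-1)/259 = 164897 - 1*(-327/259) = 164897 + 327/259 = 42708650/259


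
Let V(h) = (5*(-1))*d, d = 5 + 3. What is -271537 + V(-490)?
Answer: -271577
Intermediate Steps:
d = 8
V(h) = -40 (V(h) = (5*(-1))*8 = -5*8 = -40)
-271537 + V(-490) = -271537 - 40 = -271577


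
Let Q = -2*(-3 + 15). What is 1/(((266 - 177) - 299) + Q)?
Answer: -1/234 ≈ -0.0042735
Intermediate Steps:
Q = -24 (Q = -2*12 = -24)
1/(((266 - 177) - 299) + Q) = 1/(((266 - 177) - 299) - 24) = 1/((89 - 299) - 24) = 1/(-210 - 24) = 1/(-234) = -1/234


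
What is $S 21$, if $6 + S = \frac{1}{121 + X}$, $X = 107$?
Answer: $- \frac{9569}{76} \approx -125.91$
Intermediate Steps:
$S = - \frac{1367}{228}$ ($S = -6 + \frac{1}{121 + 107} = -6 + \frac{1}{228} = - \frac{1367}{228} \approx -5.9956$)
$S 21 = \left(- \frac{1367}{228}\right) 21 = - \frac{9569}{76}$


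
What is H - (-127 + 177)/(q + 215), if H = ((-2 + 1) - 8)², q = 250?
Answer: 7523/93 ≈ 80.892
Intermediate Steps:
H = 81 (H = (-1 - 8)² = (-9)² = 81)
H - (-127 + 177)/(q + 215) = 81 - (-127 + 177)/(250 + 215) = 81 - 50/465 = 81 - 1*10/93 = 81 - 10/93 = 7523/93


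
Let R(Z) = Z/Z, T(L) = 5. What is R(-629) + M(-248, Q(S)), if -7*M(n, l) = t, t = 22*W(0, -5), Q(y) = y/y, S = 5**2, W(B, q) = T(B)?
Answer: -103/7 ≈ -14.714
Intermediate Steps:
W(B, q) = 5
R(Z) = 1
S = 25
Q(y) = 1
t = 110 (t = 22*5 = 110)
M(n, l) = -110/7 (M(n, l) = -1/7*110 = -110/7)
R(-629) + M(-248, Q(S)) = 1 - 110/7 = -103/7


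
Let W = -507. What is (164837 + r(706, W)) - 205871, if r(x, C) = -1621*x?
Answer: -1185460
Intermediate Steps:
(164837 + r(706, W)) - 205871 = (164837 - 1621*706) - 205871 = (164837 - 1144426) - 205871 = -979589 - 205871 = -1185460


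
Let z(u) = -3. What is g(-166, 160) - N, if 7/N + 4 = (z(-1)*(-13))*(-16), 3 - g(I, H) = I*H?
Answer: 16681571/628 ≈ 26563.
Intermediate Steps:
g(I, H) = 3 - H*I (g(I, H) = 3 - I*H = 3 - H*I)
N = -7/628 (N = 7/(-4 - 3*(-13)*(-16)) = 7/(-4 + 39*(-16)) = 7/(-4 - 624) = 7/(-628) = 7*(-1/628) = -7/628 ≈ -0.011147)
g(-166, 160) - N = (3 - 1*160*(-166)) - 1*(-7/628) = (3 + 26560) + 7/628 = 26563 + 7/628 = 16681571/628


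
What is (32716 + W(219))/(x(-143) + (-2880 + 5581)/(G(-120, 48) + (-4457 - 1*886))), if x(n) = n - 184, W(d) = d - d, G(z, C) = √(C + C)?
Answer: -76469407340046/765501688465 + 88365916*√6/765501688465 ≈ -99.894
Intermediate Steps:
G(z, C) = √2*√C (G(z, C) = √(2*C) = √2*√C)
W(d) = 0
x(n) = -184 + n
(32716 + W(219))/(x(-143) + (-2880 + 5581)/(G(-120, 48) + (-4457 - 1*886))) = (32716 + 0)/((-184 - 143) + (-2880 + 5581)/(√2*√48 + (-4457 - 1*886))) = 32716/(-327 + 2701/(√2*(4*√3) + (-4457 - 886))) = 32716/(-327 + 2701/(4*√6 - 5343)) = 32716/(-327 + 2701/(-5343 + 4*√6))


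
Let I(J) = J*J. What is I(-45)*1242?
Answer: 2515050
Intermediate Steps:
I(J) = J**2
I(-45)*1242 = (-45)**2*1242 = 2025*1242 = 2515050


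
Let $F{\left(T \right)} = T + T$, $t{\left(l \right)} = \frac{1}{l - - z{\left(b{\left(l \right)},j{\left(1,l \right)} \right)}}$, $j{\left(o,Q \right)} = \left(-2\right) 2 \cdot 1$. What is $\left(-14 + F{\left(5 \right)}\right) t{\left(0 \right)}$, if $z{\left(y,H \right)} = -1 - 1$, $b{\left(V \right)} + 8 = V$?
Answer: $2$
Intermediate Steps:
$b{\left(V \right)} = -8 + V$
$j{\left(o,Q \right)} = -4$ ($j{\left(o,Q \right)} = \left(-4\right) 1 = -4$)
$z{\left(y,H \right)} = -2$ ($z{\left(y,H \right)} = -1 - 1 = -2$)
$t{\left(l \right)} = \frac{1}{-2 + l}$ ($t{\left(l \right)} = \frac{1}{l - 2} = \frac{1}{-2 + l}$)
$F{\left(T \right)} = 2 T$
$\left(-14 + F{\left(5 \right)}\right) t{\left(0 \right)} = \frac{-14 + 2 \cdot 5}{-2 + 0} = \frac{-14 + 10}{-2} = \left(-4\right) \left(- \frac{1}{2}\right) = 2$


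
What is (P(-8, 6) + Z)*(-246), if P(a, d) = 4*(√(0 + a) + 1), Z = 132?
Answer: -33456 - 1968*I*√2 ≈ -33456.0 - 2783.2*I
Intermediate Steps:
P(a, d) = 4 + 4*√a (P(a, d) = 4*(√a + 1) = 4*(1 + √a) = 4 + 4*√a)
(P(-8, 6) + Z)*(-246) = ((4 + 4*√(-8)) + 132)*(-246) = ((4 + 4*(2*I*√2)) + 132)*(-246) = ((4 + 8*I*√2) + 132)*(-246) = (136 + 8*I*√2)*(-246) = -33456 - 1968*I*√2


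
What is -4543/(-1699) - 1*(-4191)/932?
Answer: 11354585/1583468 ≈ 7.1707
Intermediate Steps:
-4543/(-1699) - 1*(-4191)/932 = -4543*(-1/1699) + 4191*(1/932) = 4543/1699 + 4191/932 = 11354585/1583468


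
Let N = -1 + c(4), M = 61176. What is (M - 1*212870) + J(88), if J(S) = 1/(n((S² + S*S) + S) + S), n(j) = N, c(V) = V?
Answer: -13804153/91 ≈ -1.5169e+5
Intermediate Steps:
N = 3 (N = -1 + 4 = 3)
n(j) = 3
J(S) = 1/(3 + S)
(M - 1*212870) + J(88) = (61176 - 1*212870) + 1/(3 + 88) = (61176 - 212870) + 1/91 = -151694 + 1/91 = -13804153/91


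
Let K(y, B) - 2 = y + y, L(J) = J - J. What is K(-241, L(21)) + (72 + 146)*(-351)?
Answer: -76998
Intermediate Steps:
L(J) = 0
K(y, B) = 2 + 2*y (K(y, B) = 2 + (y + y) = 2 + 2*y)
K(-241, L(21)) + (72 + 146)*(-351) = (2 + 2*(-241)) + (72 + 146)*(-351) = (2 - 482) + 218*(-351) = -480 - 76518 = -76998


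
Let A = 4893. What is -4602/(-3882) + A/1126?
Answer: 4029413/728522 ≈ 5.5309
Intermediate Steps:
-4602/(-3882) + A/1126 = -4602/(-3882) + 4893/1126 = -4602*(-1/3882) + 4893*(1/1126) = 767/647 + 4893/1126 = 4029413/728522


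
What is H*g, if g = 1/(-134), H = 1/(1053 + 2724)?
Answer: -1/506118 ≈ -1.9758e-6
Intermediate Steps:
H = 1/3777 ≈ 0.00026476
g = -1/134 ≈ -0.0074627
H*g = (1/3777)*(-1/134) = -1/506118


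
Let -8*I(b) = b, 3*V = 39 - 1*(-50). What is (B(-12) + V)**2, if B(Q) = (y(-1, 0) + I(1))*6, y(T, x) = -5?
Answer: 169/144 ≈ 1.1736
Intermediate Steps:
V = 89/3 (V = (39 - 1*(-50))/3 = (39 + 50)/3 = (1/3)*89 = 89/3 ≈ 29.667)
I(b) = -b/8
B(Q) = -123/4 (B(Q) = (-5 - 1/8*1)*6 = (-5 - 1/8)*6 = -41/8*6 = -123/4)
(B(-12) + V)**2 = (-123/4 + 89/3)**2 = (-13/12)**2 = 169/144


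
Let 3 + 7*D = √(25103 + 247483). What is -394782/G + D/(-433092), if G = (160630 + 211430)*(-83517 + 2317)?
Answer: 2554508527/181725836292000 - √272586/3031644 ≈ -0.00015816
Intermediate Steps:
G = -30211272000 (G = 372060*(-81200) = -30211272000)
D = -3/7 + √272586/7 (D = -3/7 + √(25103 + 247483)/7 = -3/7 + √272586/7 ≈ 74.157)
-394782/G + D/(-433092) = -394782/(-30211272000) + (-3/7 + √272586/7)/(-433092) = -394782*(-1/30211272000) + (-3/7 + √272586/7)*(-1/433092) = 65797/5035212000 + (1/1010548 - √272586/3031644) = 2554508527/181725836292000 - √272586/3031644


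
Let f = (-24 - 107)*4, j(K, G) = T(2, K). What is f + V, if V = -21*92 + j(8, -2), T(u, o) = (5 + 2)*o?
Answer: -2400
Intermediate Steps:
T(u, o) = 7*o
j(K, G) = 7*K
f = -524 (f = -131*4 = -524)
V = -1876 (V = -21*92 + 7*8 = -1932 + 56 = -1876)
f + V = -524 - 1876 = -2400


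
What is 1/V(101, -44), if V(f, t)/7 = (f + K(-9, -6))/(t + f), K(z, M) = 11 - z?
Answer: 57/847 ≈ 0.067296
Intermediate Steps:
V(f, t) = 7*(20 + f)/(f + t) (V(f, t) = 7*((f + (11 - 1*(-9)))/(t + f)) = 7*((f + (11 + 9))/(f + t)) = 7*((f + 20)/(f + t)) = 7*((20 + f)/(f + t)) = 7*(20 + f)/(f + t))
1/V(101, -44) = 1/(7*(20 + 101)/(101 - 44)) = 1/(7*121/57) = 1/(7*(1/57)*121) = 1/(847/57) = 57/847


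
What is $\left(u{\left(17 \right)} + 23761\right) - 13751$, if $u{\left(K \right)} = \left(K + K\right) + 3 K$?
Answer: $10095$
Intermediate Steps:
$u{\left(K \right)} = 5 K$ ($u{\left(K \right)} = 2 K + 3 K = 5 K$)
$\left(u{\left(17 \right)} + 23761\right) - 13751 = \left(5 \cdot 17 + 23761\right) - 13751 = \left(85 + 23761\right) - 13751 = 23846 - 13751 = 10095$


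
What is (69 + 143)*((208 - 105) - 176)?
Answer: -15476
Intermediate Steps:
(69 + 143)*((208 - 105) - 176) = 212*(103 - 176) = 212*(-73) = -15476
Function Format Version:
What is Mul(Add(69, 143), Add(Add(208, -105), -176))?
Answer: -15476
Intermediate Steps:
Mul(Add(69, 143), Add(Add(208, -105), -176)) = Mul(212, Add(103, -176)) = Mul(212, -73) = -15476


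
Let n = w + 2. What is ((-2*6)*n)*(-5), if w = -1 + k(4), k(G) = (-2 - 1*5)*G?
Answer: -1620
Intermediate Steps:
k(G) = -7*G (k(G) = (-2 - 5)*G = -7*G)
w = -29 (w = -1 - 7*4 = -1 - 28 = -29)
n = -27 (n = -29 + 2 = -27)
((-2*6)*n)*(-5) = (-2*6*(-27))*(-5) = -12*(-27)*(-5) = 324*(-5) = -1620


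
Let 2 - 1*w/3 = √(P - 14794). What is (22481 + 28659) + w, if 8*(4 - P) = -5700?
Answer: 51146 - 3*I*√56310/2 ≈ 51146.0 - 355.95*I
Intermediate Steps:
P = 1433/2 (P = 4 - ⅛*(-5700) = 4 + 1425/2 = 1433/2 ≈ 716.50)
w = 6 - 3*I*√56310/2 (w = 6 - 3*√(1433/2 - 14794) = 6 - 3*I*√56310/2 ≈ 6.0 - 355.95*I)
(22481 + 28659) + w = (22481 + 28659) + (6 - 3*I*√56310/2) = 51140 + (6 - 3*I*√56310/2) = 51146 - 3*I*√56310/2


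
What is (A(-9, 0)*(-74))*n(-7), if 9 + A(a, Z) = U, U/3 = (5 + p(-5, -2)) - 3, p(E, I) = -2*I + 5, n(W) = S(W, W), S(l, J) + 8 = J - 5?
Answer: 35520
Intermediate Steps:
S(l, J) = -13 + J (S(l, J) = -8 + (J - 5) = -8 + (-5 + J) = -13 + J)
n(W) = -13 + W
p(E, I) = 5 - 2*I
U = 33 (U = 3*((5 + (5 - 2*(-2))) - 3) = 3*((5 + (5 + 4)) - 3) = 3*((5 + 9) - 3) = 3*(14 - 3) = 3*11 = 33)
A(a, Z) = 24 (A(a, Z) = -9 + 33 = 24)
(A(-9, 0)*(-74))*n(-7) = (24*(-74))*(-13 - 7) = -1776*(-20) = 35520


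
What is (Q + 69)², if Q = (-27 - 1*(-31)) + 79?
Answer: 23104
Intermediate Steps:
Q = 83 (Q = (-27 + 31) + 79 = 4 + 79 = 83)
(Q + 69)² = (83 + 69)² = 152² = 23104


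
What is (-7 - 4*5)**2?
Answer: 729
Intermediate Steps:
(-7 - 4*5)**2 = (-7 - 20)**2 = (-27)**2 = 729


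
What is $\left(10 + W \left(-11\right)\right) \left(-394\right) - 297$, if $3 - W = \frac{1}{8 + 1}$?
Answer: $\frac{74551}{9} \approx 8283.4$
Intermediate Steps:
$W = \frac{26}{9}$ ($W = 3 - \frac{1}{8 + 1} = 3 - \frac{1}{9} = \frac{26}{9} \approx 2.8889$)
$\left(10 + W \left(-11\right)\right) \left(-394\right) - 297 = \left(10 + \frac{26}{9} \left(-11\right)\right) \left(-394\right) - 297 = \left(10 - \frac{286}{9}\right) \left(-394\right) - 297 = \left(- \frac{196}{9}\right) \left(-394\right) - 297 = \frac{77224}{9} - 297 = \frac{74551}{9}$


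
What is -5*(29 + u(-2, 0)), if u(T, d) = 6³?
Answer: -1225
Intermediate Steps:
u(T, d) = 216
-5*(29 + u(-2, 0)) = -5*(29 + 216) = -5*245 = -1225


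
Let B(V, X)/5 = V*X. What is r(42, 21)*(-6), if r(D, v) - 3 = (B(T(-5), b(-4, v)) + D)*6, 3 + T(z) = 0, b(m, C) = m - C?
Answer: -15030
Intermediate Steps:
T(z) = -3 (T(z) = -3 + 0 = -3)
B(V, X) = 5*V*X (B(V, X) = 5*(V*X) = 5*V*X)
r(D, v) = 363 + 6*D + 90*v (r(D, v) = 3 + (5*(-3)*(-4 - v) + D)*6 = 3 + ((60 + 15*v) + D)*6 = 3 + (60 + D + 15*v)*6 = 3 + (360 + 6*D + 90*v) = 363 + 6*D + 90*v)
r(42, 21)*(-6) = (363 + 6*42 + 90*21)*(-6) = (363 + 252 + 1890)*(-6) = 2505*(-6) = -15030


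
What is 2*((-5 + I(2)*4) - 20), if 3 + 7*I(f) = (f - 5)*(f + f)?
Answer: -470/7 ≈ -67.143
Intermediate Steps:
I(f) = -3/7 + 2*f*(-5 + f)/7 (I(f) = -3/7 + ((f - 5)*(f + f))/7 = -3/7 + ((-5 + f)*(2*f))/7 = -3/7 + (2*f*(-5 + f))/7 = -3/7 + 2*f*(-5 + f)/7)
2*((-5 + I(2)*4) - 20) = 2*((-5 + (-3/7 - 10/7*2 + (2/7)*2²)*4) - 20) = 2*((-5 + (-3/7 - 20/7 + (2/7)*4)*4) - 20) = 2*((-5 + (-3/7 - 20/7 + 8/7)*4) - 20) = 2*((-5 - 15/7*4) - 20) = 2*((-5 - 60/7) - 20) = 2*(-95/7 - 20) = 2*(-235/7) = -470/7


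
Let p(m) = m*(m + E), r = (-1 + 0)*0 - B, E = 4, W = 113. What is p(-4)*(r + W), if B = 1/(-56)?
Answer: 0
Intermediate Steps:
B = -1/56 ≈ -0.017857
r = 1/56 (r = (-1 + 0)*0 - 1*(-1/56) = -1*0 + 1/56 = 0 + 1/56 = 1/56 ≈ 0.017857)
p(m) = m*(4 + m) (p(m) = m*(m + 4) = m*(4 + m))
p(-4)*(r + W) = (-4*(4 - 4))*(1/56 + 113) = -4*0*(6329/56) = 0*(6329/56) = 0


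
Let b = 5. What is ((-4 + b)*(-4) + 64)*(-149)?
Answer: -8940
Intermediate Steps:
((-4 + b)*(-4) + 64)*(-149) = ((-4 + 5)*(-4) + 64)*(-149) = (1*(-4) + 64)*(-149) = (-4 + 64)*(-149) = 60*(-149) = -8940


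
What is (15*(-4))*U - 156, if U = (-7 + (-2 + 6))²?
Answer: -696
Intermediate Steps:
U = 9 (U = (-7 + 4)² = (-3)² = 9)
(15*(-4))*U - 156 = (15*(-4))*9 - 156 = -60*9 - 156 = -540 - 156 = -696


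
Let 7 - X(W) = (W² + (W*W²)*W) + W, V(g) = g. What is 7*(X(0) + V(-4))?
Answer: 21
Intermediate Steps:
X(W) = 7 - W - W² - W⁴ (X(W) = 7 - ((W² + (W*W²)*W) + W) = 7 - ((W² + W³*W) + W) = 7 - ((W² + W⁴) + W) = 7 - (W + W² + W⁴) = 7 + (-W - W² - W⁴) = 7 - W - W² - W⁴)
7*(X(0) + V(-4)) = 7*((7 - 1*0 - 1*0² - 1*0⁴) - 4) = 7*((7 + 0 - 1*0 - 1*0) - 4) = 7*((7 + 0 + 0 + 0) - 4) = 7*(7 - 4) = 7*3 = 21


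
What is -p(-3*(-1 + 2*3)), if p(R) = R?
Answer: 15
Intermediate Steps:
-p(-3*(-1 + 2*3)) = -(-3)*(-1 + 2*3) = -(-3)*(-1 + 6) = -(-3)*5 = -1*(-15) = 15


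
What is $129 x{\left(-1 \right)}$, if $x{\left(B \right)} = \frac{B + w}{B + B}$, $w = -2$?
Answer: $\frac{387}{2} \approx 193.5$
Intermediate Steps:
$x{\left(B \right)} = \frac{-2 + B}{2 B}$ ($x{\left(B \right)} = \frac{B - 2}{B + B} = \frac{-2 + B}{2 B}$)
$129 x{\left(-1 \right)} = 129 \frac{-2 - 1}{2 \left(-1\right)} = 129 \cdot \frac{1}{2} \left(-1\right) \left(-3\right) = 129 \cdot \frac{3}{2} = \frac{387}{2}$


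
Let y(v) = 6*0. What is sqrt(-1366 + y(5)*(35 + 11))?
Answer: I*sqrt(1366) ≈ 36.959*I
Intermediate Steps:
y(v) = 0
sqrt(-1366 + y(5)*(35 + 11)) = sqrt(-1366 + 0*(35 + 11)) = sqrt(-1366 + 0*46) = sqrt(-1366 + 0) = sqrt(-1366) = I*sqrt(1366)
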